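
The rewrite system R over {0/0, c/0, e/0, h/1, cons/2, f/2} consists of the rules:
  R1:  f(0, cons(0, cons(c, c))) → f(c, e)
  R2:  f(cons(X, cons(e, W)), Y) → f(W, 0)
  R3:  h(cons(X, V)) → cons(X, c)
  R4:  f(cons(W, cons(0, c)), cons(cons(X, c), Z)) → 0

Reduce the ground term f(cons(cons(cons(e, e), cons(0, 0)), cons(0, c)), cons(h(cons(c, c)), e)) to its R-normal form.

1. f(cons(cons(cons(e, e), cons(0, 0)), cons(0, c)), cons(h(cons(c, c)), e))  →  f(cons(cons(cons(e, e), cons(0, 0)), cons(0, c)), cons(cons(c, c), e))   [R3 at 2.1]
2. f(cons(cons(cons(e, e), cons(0, 0)), cons(0, c)), cons(cons(c, c), e))  →  0   [R4 at ε]

0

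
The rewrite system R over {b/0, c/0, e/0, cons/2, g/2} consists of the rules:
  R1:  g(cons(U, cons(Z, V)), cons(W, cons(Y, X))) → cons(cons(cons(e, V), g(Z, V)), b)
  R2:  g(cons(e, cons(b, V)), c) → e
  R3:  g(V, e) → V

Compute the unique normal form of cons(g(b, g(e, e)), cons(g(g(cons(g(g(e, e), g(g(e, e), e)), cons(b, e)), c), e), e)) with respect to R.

1. cons(g(b, g(e, e)), cons(g(g(cons(g(g(e, e), g(g(e, e), e)), cons(b, e)), c), e), e))  →  cons(g(b, e), cons(g(g(cons(g(g(e, e), g(g(e, e), e)), cons(b, e)), c), e), e))   [R3 at 1.2]
2. cons(g(b, e), cons(g(g(cons(g(g(e, e), g(g(e, e), e)), cons(b, e)), c), e), e))  →  cons(b, cons(g(g(cons(g(g(e, e), g(g(e, e), e)), cons(b, e)), c), e), e))   [R3 at 1]
3. cons(b, cons(g(g(cons(g(g(e, e), g(g(e, e), e)), cons(b, e)), c), e), e))  →  cons(b, cons(g(cons(g(g(e, e), g(g(e, e), e)), cons(b, e)), c), e))   [R3 at 2.1]
4. cons(b, cons(g(cons(g(g(e, e), g(g(e, e), e)), cons(b, e)), c), e))  →  cons(b, cons(g(cons(g(e, g(g(e, e), e)), cons(b, e)), c), e))   [R3 at 2.1.1.1.1]
5. cons(b, cons(g(cons(g(e, g(g(e, e), e)), cons(b, e)), c), e))  →  cons(b, cons(g(cons(g(e, g(e, e)), cons(b, e)), c), e))   [R3 at 2.1.1.1.2]
6. cons(b, cons(g(cons(g(e, g(e, e)), cons(b, e)), c), e))  →  cons(b, cons(g(cons(g(e, e), cons(b, e)), c), e))   [R3 at 2.1.1.1.2]
7. cons(b, cons(g(cons(g(e, e), cons(b, e)), c), e))  →  cons(b, cons(g(cons(e, cons(b, e)), c), e))   [R3 at 2.1.1.1]
8. cons(b, cons(g(cons(e, cons(b, e)), c), e))  →  cons(b, cons(e, e))   [R2 at 2.1]

cons(b, cons(e, e))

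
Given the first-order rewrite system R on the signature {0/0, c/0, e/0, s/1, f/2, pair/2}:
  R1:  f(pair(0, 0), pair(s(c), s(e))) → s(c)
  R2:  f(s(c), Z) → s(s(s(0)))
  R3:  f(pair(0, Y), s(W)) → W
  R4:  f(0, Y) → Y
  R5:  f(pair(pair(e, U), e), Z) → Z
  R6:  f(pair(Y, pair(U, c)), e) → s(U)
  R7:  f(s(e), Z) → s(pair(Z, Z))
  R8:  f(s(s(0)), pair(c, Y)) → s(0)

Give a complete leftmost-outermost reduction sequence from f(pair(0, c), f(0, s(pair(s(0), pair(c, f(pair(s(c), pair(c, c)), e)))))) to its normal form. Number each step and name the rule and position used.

pair(s(0), pair(c, s(c)))

1. f(pair(0, c), f(0, s(pair(s(0), pair(c, f(pair(s(c), pair(c, c)), e))))))  →  f(pair(0, c), s(pair(s(0), pair(c, f(pair(s(c), pair(c, c)), e)))))   [R4 at 2]
2. f(pair(0, c), s(pair(s(0), pair(c, f(pair(s(c), pair(c, c)), e)))))  →  pair(s(0), pair(c, f(pair(s(c), pair(c, c)), e)))   [R3 at ε]
3. pair(s(0), pair(c, f(pair(s(c), pair(c, c)), e)))  →  pair(s(0), pair(c, s(c)))   [R6 at 2.2]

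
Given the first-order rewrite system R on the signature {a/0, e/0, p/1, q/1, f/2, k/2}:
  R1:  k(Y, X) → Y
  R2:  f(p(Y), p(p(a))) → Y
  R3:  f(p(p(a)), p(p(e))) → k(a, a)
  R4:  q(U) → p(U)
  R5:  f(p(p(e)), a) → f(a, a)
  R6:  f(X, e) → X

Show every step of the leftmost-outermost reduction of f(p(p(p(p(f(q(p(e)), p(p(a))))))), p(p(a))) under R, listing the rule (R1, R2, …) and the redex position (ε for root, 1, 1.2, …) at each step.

p(p(p(p(e))))

1. f(p(p(p(p(f(q(p(e)), p(p(a))))))), p(p(a)))  →  p(p(p(f(q(p(e)), p(p(a))))))   [R2 at ε]
2. p(p(p(f(q(p(e)), p(p(a))))))  →  p(p(p(f(p(p(e)), p(p(a))))))   [R4 at 1.1.1.1]
3. p(p(p(f(p(p(e)), p(p(a))))))  →  p(p(p(p(e))))   [R2 at 1.1.1]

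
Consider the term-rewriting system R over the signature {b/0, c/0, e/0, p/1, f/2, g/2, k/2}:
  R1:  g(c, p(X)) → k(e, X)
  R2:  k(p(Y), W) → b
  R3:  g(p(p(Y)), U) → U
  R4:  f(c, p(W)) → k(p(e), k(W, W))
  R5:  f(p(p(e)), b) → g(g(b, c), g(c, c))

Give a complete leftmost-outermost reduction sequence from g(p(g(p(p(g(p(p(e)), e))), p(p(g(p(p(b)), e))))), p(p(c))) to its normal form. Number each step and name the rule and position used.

p(p(c))

1. g(p(g(p(p(g(p(p(e)), e))), p(p(g(p(p(b)), e))))), p(p(c)))  →  g(p(p(p(g(p(p(b)), e)))), p(p(c)))   [R3 at 1.1]
2. g(p(p(p(g(p(p(b)), e)))), p(p(c)))  →  p(p(c))   [R3 at ε]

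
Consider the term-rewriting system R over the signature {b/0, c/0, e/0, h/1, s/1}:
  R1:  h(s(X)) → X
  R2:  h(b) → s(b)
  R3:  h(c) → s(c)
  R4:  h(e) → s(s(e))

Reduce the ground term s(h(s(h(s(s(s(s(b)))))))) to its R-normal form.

1. s(h(s(h(s(s(s(s(b))))))))  →  s(h(s(s(s(s(b))))))   [R1 at 1]
2. s(h(s(s(s(s(b))))))  →  s(s(s(s(b))))   [R1 at 1]

s(s(s(s(b))))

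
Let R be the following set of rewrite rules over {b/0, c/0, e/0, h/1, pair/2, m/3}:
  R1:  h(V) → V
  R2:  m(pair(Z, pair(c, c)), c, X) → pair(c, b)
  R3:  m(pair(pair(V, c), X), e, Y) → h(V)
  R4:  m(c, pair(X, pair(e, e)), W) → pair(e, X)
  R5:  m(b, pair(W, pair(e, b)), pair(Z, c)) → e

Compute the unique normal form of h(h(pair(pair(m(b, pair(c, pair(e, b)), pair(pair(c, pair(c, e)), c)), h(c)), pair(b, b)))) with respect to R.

1. h(h(pair(pair(m(b, pair(c, pair(e, b)), pair(pair(c, pair(c, e)), c)), h(c)), pair(b, b))))  →  h(pair(pair(m(b, pair(c, pair(e, b)), pair(pair(c, pair(c, e)), c)), h(c)), pair(b, b)))   [R1 at ε]
2. h(pair(pair(m(b, pair(c, pair(e, b)), pair(pair(c, pair(c, e)), c)), h(c)), pair(b, b)))  →  pair(pair(m(b, pair(c, pair(e, b)), pair(pair(c, pair(c, e)), c)), h(c)), pair(b, b))   [R1 at ε]
3. pair(pair(m(b, pair(c, pair(e, b)), pair(pair(c, pair(c, e)), c)), h(c)), pair(b, b))  →  pair(pair(e, h(c)), pair(b, b))   [R5 at 1.1]
4. pair(pair(e, h(c)), pair(b, b))  →  pair(pair(e, c), pair(b, b))   [R1 at 1.2]

pair(pair(e, c), pair(b, b))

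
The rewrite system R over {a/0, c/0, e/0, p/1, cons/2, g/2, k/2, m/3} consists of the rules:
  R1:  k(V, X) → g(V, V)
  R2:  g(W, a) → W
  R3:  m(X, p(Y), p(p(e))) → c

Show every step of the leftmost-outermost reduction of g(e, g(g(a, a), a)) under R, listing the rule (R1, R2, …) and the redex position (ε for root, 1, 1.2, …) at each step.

1. g(e, g(g(a, a), a))  →  g(e, g(a, a))   [R2 at 2]
2. g(e, g(a, a))  →  g(e, a)   [R2 at 2]
3. g(e, a)  →  e   [R2 at ε]

e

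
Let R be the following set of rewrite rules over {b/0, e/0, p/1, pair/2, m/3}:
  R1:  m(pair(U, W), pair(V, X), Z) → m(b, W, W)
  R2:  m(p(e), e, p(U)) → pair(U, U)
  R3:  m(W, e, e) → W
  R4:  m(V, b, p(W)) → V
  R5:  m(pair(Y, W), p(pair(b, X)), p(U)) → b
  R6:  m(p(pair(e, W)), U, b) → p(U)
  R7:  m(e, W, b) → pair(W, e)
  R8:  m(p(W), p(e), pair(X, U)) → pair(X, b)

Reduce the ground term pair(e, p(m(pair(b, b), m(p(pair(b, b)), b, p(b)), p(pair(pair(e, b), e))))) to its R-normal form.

1. pair(e, p(m(pair(b, b), m(p(pair(b, b)), b, p(b)), p(pair(pair(e, b), e)))))  →  pair(e, p(m(pair(b, b), p(pair(b, b)), p(pair(pair(e, b), e)))))   [R4 at 2.1.2]
2. pair(e, p(m(pair(b, b), p(pair(b, b)), p(pair(pair(e, b), e)))))  →  pair(e, p(b))   [R5 at 2.1]

pair(e, p(b))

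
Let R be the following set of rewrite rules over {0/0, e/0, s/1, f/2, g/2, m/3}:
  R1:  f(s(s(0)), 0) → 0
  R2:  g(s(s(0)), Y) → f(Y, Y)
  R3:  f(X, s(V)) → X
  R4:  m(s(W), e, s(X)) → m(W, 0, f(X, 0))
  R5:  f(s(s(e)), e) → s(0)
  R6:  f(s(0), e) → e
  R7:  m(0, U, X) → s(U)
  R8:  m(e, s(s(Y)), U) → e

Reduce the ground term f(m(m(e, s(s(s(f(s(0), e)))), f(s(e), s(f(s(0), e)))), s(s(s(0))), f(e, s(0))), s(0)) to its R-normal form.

e

1. f(m(m(e, s(s(s(f(s(0), e)))), f(s(e), s(f(s(0), e)))), s(s(s(0))), f(e, s(0))), s(0))  →  m(m(e, s(s(s(f(s(0), e)))), f(s(e), s(f(s(0), e)))), s(s(s(0))), f(e, s(0)))   [R3 at ε]
2. m(m(e, s(s(s(f(s(0), e)))), f(s(e), s(f(s(0), e)))), s(s(s(0))), f(e, s(0)))  →  m(e, s(s(s(0))), f(e, s(0)))   [R8 at 1]
3. m(e, s(s(s(0))), f(e, s(0)))  →  e   [R8 at ε]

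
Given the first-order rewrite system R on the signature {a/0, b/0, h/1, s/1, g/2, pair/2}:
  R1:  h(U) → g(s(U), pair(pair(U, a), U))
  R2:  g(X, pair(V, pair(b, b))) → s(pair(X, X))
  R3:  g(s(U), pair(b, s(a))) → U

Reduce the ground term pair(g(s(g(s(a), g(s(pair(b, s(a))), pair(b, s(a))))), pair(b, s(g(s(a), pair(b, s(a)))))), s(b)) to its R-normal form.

pair(a, s(b))

1. pair(g(s(g(s(a), g(s(pair(b, s(a))), pair(b, s(a))))), pair(b, s(g(s(a), pair(b, s(a)))))), s(b))  →  pair(g(s(g(s(a), pair(b, s(a)))), pair(b, s(g(s(a), pair(b, s(a)))))), s(b))   [R3 at 1.1.1.2]
2. pair(g(s(g(s(a), pair(b, s(a)))), pair(b, s(g(s(a), pair(b, s(a)))))), s(b))  →  pair(g(s(a), pair(b, s(g(s(a), pair(b, s(a)))))), s(b))   [R3 at 1.1.1]
3. pair(g(s(a), pair(b, s(g(s(a), pair(b, s(a)))))), s(b))  →  pair(g(s(a), pair(b, s(a))), s(b))   [R3 at 1.2.2.1]
4. pair(g(s(a), pair(b, s(a))), s(b))  →  pair(a, s(b))   [R3 at 1]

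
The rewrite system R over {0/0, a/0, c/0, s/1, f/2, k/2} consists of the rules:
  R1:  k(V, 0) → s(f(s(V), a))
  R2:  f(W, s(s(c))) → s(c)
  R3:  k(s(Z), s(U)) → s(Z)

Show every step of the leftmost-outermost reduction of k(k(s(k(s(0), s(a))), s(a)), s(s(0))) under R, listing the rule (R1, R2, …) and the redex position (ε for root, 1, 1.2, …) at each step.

1. k(k(s(k(s(0), s(a))), s(a)), s(s(0)))  →  k(s(k(s(0), s(a))), s(s(0)))   [R3 at 1]
2. k(s(k(s(0), s(a))), s(s(0)))  →  s(k(s(0), s(a)))   [R3 at ε]
3. s(k(s(0), s(a)))  →  s(s(0))   [R3 at 1]

s(s(0))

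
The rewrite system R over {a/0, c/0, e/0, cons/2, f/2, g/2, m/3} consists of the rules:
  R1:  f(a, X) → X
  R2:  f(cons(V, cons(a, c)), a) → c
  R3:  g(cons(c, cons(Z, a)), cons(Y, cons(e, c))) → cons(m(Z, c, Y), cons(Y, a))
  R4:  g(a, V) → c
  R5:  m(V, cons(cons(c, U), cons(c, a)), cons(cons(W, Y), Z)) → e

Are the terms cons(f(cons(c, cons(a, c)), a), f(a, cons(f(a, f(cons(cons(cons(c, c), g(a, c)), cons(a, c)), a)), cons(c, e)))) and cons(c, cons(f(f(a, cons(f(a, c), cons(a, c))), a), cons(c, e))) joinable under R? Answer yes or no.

yes — NF(t₁) = cons(c, cons(c, cons(c, e))), NF(t₂) = cons(c, cons(c, cons(c, e)))

Reduce t₁ = cons(f(cons(c, cons(a, c)), a), f(a, cons(f(a, f(cons(cons(cons(c, c), g(a, c)), cons(a, c)), a)), cons(c, e)))):
1. cons(f(cons(c, cons(a, c)), a), f(a, cons(f(a, f(cons(cons(cons(c, c), g(a, c)), cons(a, c)), a)), cons(c, e))))  →  cons(c, f(a, cons(f(a, f(cons(cons(cons(c, c), g(a, c)), cons(a, c)), a)), cons(c, e))))   [R2 at 1]
2. cons(c, f(a, cons(f(a, f(cons(cons(cons(c, c), g(a, c)), cons(a, c)), a)), cons(c, e))))  →  cons(c, cons(f(a, f(cons(cons(cons(c, c), g(a, c)), cons(a, c)), a)), cons(c, e)))   [R1 at 2]
3. cons(c, cons(f(a, f(cons(cons(cons(c, c), g(a, c)), cons(a, c)), a)), cons(c, e)))  →  cons(c, cons(f(cons(cons(cons(c, c), g(a, c)), cons(a, c)), a), cons(c, e)))   [R1 at 2.1]
4. cons(c, cons(f(cons(cons(cons(c, c), g(a, c)), cons(a, c)), a), cons(c, e)))  →  cons(c, cons(c, cons(c, e)))   [R2 at 2.1]

Reduce t₂ = cons(c, cons(f(f(a, cons(f(a, c), cons(a, c))), a), cons(c, e))):
1. cons(c, cons(f(f(a, cons(f(a, c), cons(a, c))), a), cons(c, e)))  →  cons(c, cons(f(cons(f(a, c), cons(a, c)), a), cons(c, e)))   [R1 at 2.1.1]
2. cons(c, cons(f(cons(f(a, c), cons(a, c)), a), cons(c, e)))  →  cons(c, cons(c, cons(c, e)))   [R2 at 2.1]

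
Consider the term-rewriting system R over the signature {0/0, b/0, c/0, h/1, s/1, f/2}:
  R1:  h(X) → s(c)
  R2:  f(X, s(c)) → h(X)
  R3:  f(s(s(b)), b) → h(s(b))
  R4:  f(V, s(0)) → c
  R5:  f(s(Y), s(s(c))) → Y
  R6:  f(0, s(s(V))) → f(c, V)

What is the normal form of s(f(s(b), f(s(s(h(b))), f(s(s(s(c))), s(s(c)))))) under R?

s(b)

1. s(f(s(b), f(s(s(h(b))), f(s(s(s(c))), s(s(c))))))  →  s(f(s(b), f(s(s(s(c))), f(s(s(s(c))), s(s(c))))))   [R1 at 1.2.1.1.1]
2. s(f(s(b), f(s(s(s(c))), f(s(s(s(c))), s(s(c))))))  →  s(f(s(b), f(s(s(s(c))), s(s(c)))))   [R5 at 1.2.2]
3. s(f(s(b), f(s(s(s(c))), s(s(c)))))  →  s(f(s(b), s(s(c))))   [R5 at 1.2]
4. s(f(s(b), s(s(c))))  →  s(b)   [R5 at 1]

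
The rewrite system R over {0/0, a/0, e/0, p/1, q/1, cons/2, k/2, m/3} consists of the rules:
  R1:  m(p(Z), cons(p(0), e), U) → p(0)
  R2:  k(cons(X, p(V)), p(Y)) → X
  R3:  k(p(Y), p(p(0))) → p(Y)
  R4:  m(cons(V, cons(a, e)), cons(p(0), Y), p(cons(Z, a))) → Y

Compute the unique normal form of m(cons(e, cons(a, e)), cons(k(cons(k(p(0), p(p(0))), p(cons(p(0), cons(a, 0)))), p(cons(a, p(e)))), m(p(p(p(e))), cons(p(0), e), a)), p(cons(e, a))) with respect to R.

p(0)

1. m(cons(e, cons(a, e)), cons(k(cons(k(p(0), p(p(0))), p(cons(p(0), cons(a, 0)))), p(cons(a, p(e)))), m(p(p(p(e))), cons(p(0), e), a)), p(cons(e, a)))  →  m(cons(e, cons(a, e)), cons(k(p(0), p(p(0))), m(p(p(p(e))), cons(p(0), e), a)), p(cons(e, a)))   [R2 at 2.1]
2. m(cons(e, cons(a, e)), cons(k(p(0), p(p(0))), m(p(p(p(e))), cons(p(0), e), a)), p(cons(e, a)))  →  m(cons(e, cons(a, e)), cons(p(0), m(p(p(p(e))), cons(p(0), e), a)), p(cons(e, a)))   [R3 at 2.1]
3. m(cons(e, cons(a, e)), cons(p(0), m(p(p(p(e))), cons(p(0), e), a)), p(cons(e, a)))  →  m(p(p(p(e))), cons(p(0), e), a)   [R4 at ε]
4. m(p(p(p(e))), cons(p(0), e), a)  →  p(0)   [R1 at ε]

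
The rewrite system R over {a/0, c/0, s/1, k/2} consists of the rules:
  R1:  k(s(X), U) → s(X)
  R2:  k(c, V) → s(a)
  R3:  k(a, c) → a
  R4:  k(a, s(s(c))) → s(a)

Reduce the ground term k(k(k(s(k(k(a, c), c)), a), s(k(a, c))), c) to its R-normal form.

1. k(k(k(s(k(k(a, c), c)), a), s(k(a, c))), c)  →  k(k(s(k(k(a, c), c)), s(k(a, c))), c)   [R1 at 1.1]
2. k(k(s(k(k(a, c), c)), s(k(a, c))), c)  →  k(s(k(k(a, c), c)), c)   [R1 at 1]
3. k(s(k(k(a, c), c)), c)  →  s(k(k(a, c), c))   [R1 at ε]
4. s(k(k(a, c), c))  →  s(k(a, c))   [R3 at 1.1]
5. s(k(a, c))  →  s(a)   [R3 at 1]

s(a)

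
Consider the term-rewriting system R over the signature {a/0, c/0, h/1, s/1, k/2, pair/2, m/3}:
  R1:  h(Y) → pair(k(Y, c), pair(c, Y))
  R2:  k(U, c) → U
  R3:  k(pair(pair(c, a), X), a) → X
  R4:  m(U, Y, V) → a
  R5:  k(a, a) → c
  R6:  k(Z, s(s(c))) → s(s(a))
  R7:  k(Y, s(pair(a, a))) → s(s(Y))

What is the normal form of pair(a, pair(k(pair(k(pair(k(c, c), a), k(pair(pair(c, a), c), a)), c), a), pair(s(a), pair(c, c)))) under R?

1. pair(a, pair(k(pair(k(pair(k(c, c), a), k(pair(pair(c, a), c), a)), c), a), pair(s(a), pair(c, c))))  →  pair(a, pair(k(pair(k(pair(c, a), k(pair(pair(c, a), c), a)), c), a), pair(s(a), pair(c, c))))   [R2 at 2.1.1.1.1.1]
2. pair(a, pair(k(pair(k(pair(c, a), k(pair(pair(c, a), c), a)), c), a), pair(s(a), pair(c, c))))  →  pair(a, pair(k(pair(k(pair(c, a), c), c), a), pair(s(a), pair(c, c))))   [R3 at 2.1.1.1.2]
3. pair(a, pair(k(pair(k(pair(c, a), c), c), a), pair(s(a), pair(c, c))))  →  pair(a, pair(k(pair(pair(c, a), c), a), pair(s(a), pair(c, c))))   [R2 at 2.1.1.1]
4. pair(a, pair(k(pair(pair(c, a), c), a), pair(s(a), pair(c, c))))  →  pair(a, pair(c, pair(s(a), pair(c, c))))   [R3 at 2.1]

pair(a, pair(c, pair(s(a), pair(c, c))))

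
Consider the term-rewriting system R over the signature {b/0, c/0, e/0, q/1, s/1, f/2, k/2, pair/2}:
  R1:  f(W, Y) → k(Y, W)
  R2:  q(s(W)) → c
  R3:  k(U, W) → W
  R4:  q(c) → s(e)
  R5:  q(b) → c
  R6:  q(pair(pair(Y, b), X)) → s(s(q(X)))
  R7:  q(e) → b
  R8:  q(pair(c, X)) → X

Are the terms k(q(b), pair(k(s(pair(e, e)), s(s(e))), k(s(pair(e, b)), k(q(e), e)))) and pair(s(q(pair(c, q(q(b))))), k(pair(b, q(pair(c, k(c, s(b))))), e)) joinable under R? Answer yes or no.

Reduce t₁ = k(q(b), pair(k(s(pair(e, e)), s(s(e))), k(s(pair(e, b)), k(q(e), e)))):
1. k(q(b), pair(k(s(pair(e, e)), s(s(e))), k(s(pair(e, b)), k(q(e), e))))  →  pair(k(s(pair(e, e)), s(s(e))), k(s(pair(e, b)), k(q(e), e)))   [R3 at ε]
2. pair(k(s(pair(e, e)), s(s(e))), k(s(pair(e, b)), k(q(e), e)))  →  pair(s(s(e)), k(s(pair(e, b)), k(q(e), e)))   [R3 at 1]
3. pair(s(s(e)), k(s(pair(e, b)), k(q(e), e)))  →  pair(s(s(e)), k(q(e), e))   [R3 at 2]
4. pair(s(s(e)), k(q(e), e))  →  pair(s(s(e)), e)   [R3 at 2]

Reduce t₂ = pair(s(q(pair(c, q(q(b))))), k(pair(b, q(pair(c, k(c, s(b))))), e)):
1. pair(s(q(pair(c, q(q(b))))), k(pair(b, q(pair(c, k(c, s(b))))), e))  →  pair(s(q(q(b))), k(pair(b, q(pair(c, k(c, s(b))))), e))   [R8 at 1.1]
2. pair(s(q(q(b))), k(pair(b, q(pair(c, k(c, s(b))))), e))  →  pair(s(q(c)), k(pair(b, q(pair(c, k(c, s(b))))), e))   [R5 at 1.1.1]
3. pair(s(q(c)), k(pair(b, q(pair(c, k(c, s(b))))), e))  →  pair(s(s(e)), k(pair(b, q(pair(c, k(c, s(b))))), e))   [R4 at 1.1]
4. pair(s(s(e)), k(pair(b, q(pair(c, k(c, s(b))))), e))  →  pair(s(s(e)), e)   [R3 at 2]

yes — NF(t₁) = pair(s(s(e)), e), NF(t₂) = pair(s(s(e)), e)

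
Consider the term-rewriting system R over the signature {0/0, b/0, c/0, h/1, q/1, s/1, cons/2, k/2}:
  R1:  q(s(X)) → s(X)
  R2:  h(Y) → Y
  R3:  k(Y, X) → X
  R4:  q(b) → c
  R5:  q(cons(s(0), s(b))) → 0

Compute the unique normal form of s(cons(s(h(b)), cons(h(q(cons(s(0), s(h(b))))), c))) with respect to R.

s(cons(s(b), cons(0, c)))

1. s(cons(s(h(b)), cons(h(q(cons(s(0), s(h(b))))), c)))  →  s(cons(s(b), cons(h(q(cons(s(0), s(h(b))))), c)))   [R2 at 1.1.1]
2. s(cons(s(b), cons(h(q(cons(s(0), s(h(b))))), c)))  →  s(cons(s(b), cons(q(cons(s(0), s(h(b)))), c)))   [R2 at 1.2.1]
3. s(cons(s(b), cons(q(cons(s(0), s(h(b)))), c)))  →  s(cons(s(b), cons(q(cons(s(0), s(b))), c)))   [R2 at 1.2.1.1.2.1]
4. s(cons(s(b), cons(q(cons(s(0), s(b))), c)))  →  s(cons(s(b), cons(0, c)))   [R5 at 1.2.1]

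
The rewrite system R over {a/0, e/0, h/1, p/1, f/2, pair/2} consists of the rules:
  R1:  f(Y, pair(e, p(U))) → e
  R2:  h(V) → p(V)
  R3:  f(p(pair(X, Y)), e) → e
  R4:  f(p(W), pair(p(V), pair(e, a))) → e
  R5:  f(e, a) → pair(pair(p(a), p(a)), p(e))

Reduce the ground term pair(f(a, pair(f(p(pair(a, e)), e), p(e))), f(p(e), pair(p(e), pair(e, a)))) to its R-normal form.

1. pair(f(a, pair(f(p(pair(a, e)), e), p(e))), f(p(e), pair(p(e), pair(e, a))))  →  pair(f(a, pair(e, p(e))), f(p(e), pair(p(e), pair(e, a))))   [R3 at 1.2.1]
2. pair(f(a, pair(e, p(e))), f(p(e), pair(p(e), pair(e, a))))  →  pair(e, f(p(e), pair(p(e), pair(e, a))))   [R1 at 1]
3. pair(e, f(p(e), pair(p(e), pair(e, a))))  →  pair(e, e)   [R4 at 2]

pair(e, e)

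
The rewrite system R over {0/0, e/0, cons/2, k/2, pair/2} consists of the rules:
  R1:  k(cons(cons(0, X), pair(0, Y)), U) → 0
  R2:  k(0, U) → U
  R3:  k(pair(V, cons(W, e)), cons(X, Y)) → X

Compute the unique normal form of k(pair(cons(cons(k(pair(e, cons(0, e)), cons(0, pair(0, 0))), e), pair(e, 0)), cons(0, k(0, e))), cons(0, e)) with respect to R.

1. k(pair(cons(cons(k(pair(e, cons(0, e)), cons(0, pair(0, 0))), e), pair(e, 0)), cons(0, k(0, e))), cons(0, e))  →  k(pair(cons(cons(0, e), pair(e, 0)), cons(0, k(0, e))), cons(0, e))   [R3 at 1.1.1.1]
2. k(pair(cons(cons(0, e), pair(e, 0)), cons(0, k(0, e))), cons(0, e))  →  k(pair(cons(cons(0, e), pair(e, 0)), cons(0, e)), cons(0, e))   [R2 at 1.2.2]
3. k(pair(cons(cons(0, e), pair(e, 0)), cons(0, e)), cons(0, e))  →  0   [R3 at ε]

0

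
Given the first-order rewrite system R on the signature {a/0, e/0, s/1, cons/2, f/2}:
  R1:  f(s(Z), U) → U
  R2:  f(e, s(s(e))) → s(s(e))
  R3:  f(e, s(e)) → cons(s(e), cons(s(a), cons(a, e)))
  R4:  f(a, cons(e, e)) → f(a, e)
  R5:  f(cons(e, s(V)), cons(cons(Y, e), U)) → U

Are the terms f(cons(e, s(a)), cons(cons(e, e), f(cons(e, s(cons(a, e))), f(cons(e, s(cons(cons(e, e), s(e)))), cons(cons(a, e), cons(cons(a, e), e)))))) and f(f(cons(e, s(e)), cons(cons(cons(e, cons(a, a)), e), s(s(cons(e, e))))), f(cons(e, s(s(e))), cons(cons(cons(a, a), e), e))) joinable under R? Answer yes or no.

yes — NF(t₁) = e, NF(t₂) = e

Reduce t₁ = f(cons(e, s(a)), cons(cons(e, e), f(cons(e, s(cons(a, e))), f(cons(e, s(cons(cons(e, e), s(e)))), cons(cons(a, e), cons(cons(a, e), e)))))):
1. f(cons(e, s(a)), cons(cons(e, e), f(cons(e, s(cons(a, e))), f(cons(e, s(cons(cons(e, e), s(e)))), cons(cons(a, e), cons(cons(a, e), e))))))  →  f(cons(e, s(cons(a, e))), f(cons(e, s(cons(cons(e, e), s(e)))), cons(cons(a, e), cons(cons(a, e), e))))   [R5 at ε]
2. f(cons(e, s(cons(a, e))), f(cons(e, s(cons(cons(e, e), s(e)))), cons(cons(a, e), cons(cons(a, e), e))))  →  f(cons(e, s(cons(a, e))), cons(cons(a, e), e))   [R5 at 2]
3. f(cons(e, s(cons(a, e))), cons(cons(a, e), e))  →  e   [R5 at ε]

Reduce t₂ = f(f(cons(e, s(e)), cons(cons(cons(e, cons(a, a)), e), s(s(cons(e, e))))), f(cons(e, s(s(e))), cons(cons(cons(a, a), e), e))):
1. f(f(cons(e, s(e)), cons(cons(cons(e, cons(a, a)), e), s(s(cons(e, e))))), f(cons(e, s(s(e))), cons(cons(cons(a, a), e), e)))  →  f(s(s(cons(e, e))), f(cons(e, s(s(e))), cons(cons(cons(a, a), e), e)))   [R5 at 1]
2. f(s(s(cons(e, e))), f(cons(e, s(s(e))), cons(cons(cons(a, a), e), e)))  →  f(cons(e, s(s(e))), cons(cons(cons(a, a), e), e))   [R1 at ε]
3. f(cons(e, s(s(e))), cons(cons(cons(a, a), e), e))  →  e   [R5 at ε]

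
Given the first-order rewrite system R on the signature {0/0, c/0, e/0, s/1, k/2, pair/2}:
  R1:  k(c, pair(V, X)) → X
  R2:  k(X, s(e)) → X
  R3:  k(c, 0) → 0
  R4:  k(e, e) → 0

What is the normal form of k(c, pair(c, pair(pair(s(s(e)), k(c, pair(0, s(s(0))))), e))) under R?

pair(pair(s(s(e)), s(s(0))), e)

1. k(c, pair(c, pair(pair(s(s(e)), k(c, pair(0, s(s(0))))), e)))  →  pair(pair(s(s(e)), k(c, pair(0, s(s(0))))), e)   [R1 at ε]
2. pair(pair(s(s(e)), k(c, pair(0, s(s(0))))), e)  →  pair(pair(s(s(e)), s(s(0))), e)   [R1 at 1.2]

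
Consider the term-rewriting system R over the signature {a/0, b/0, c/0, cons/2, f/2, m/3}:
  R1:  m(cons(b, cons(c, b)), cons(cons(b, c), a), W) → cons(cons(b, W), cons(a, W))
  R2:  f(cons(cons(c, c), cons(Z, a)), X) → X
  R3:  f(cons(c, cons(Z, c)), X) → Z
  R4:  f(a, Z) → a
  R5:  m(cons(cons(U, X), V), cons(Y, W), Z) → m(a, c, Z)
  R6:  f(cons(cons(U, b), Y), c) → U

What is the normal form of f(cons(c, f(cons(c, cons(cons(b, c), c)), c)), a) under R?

1. f(cons(c, f(cons(c, cons(cons(b, c), c)), c)), a)  →  f(cons(c, cons(b, c)), a)   [R3 at 1.2]
2. f(cons(c, cons(b, c)), a)  →  b   [R3 at ε]

b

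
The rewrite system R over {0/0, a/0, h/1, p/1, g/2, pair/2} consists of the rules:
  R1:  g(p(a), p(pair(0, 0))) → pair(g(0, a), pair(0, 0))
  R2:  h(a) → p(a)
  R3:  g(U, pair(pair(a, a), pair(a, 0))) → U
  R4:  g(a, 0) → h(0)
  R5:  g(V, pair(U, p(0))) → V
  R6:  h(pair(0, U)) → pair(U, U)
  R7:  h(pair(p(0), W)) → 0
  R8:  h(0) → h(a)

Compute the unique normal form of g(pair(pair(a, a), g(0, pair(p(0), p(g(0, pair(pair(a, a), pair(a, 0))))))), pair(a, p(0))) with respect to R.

pair(pair(a, a), 0)

1. g(pair(pair(a, a), g(0, pair(p(0), p(g(0, pair(pair(a, a), pair(a, 0))))))), pair(a, p(0)))  →  pair(pair(a, a), g(0, pair(p(0), p(g(0, pair(pair(a, a), pair(a, 0)))))))   [R5 at ε]
2. pair(pair(a, a), g(0, pair(p(0), p(g(0, pair(pair(a, a), pair(a, 0)))))))  →  pair(pair(a, a), g(0, pair(p(0), p(0))))   [R3 at 2.2.2.1]
3. pair(pair(a, a), g(0, pair(p(0), p(0))))  →  pair(pair(a, a), 0)   [R5 at 2]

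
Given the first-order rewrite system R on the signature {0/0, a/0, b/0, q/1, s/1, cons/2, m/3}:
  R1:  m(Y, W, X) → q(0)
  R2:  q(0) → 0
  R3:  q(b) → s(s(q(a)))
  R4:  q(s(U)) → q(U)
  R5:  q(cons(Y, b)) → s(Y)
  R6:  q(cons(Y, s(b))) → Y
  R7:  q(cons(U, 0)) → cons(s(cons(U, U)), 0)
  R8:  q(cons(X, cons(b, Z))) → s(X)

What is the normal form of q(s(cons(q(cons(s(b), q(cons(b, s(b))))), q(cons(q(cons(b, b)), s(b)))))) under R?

1. q(s(cons(q(cons(s(b), q(cons(b, s(b))))), q(cons(q(cons(b, b)), s(b))))))  →  q(cons(q(cons(s(b), q(cons(b, s(b))))), q(cons(q(cons(b, b)), s(b)))))   [R4 at ε]
2. q(cons(q(cons(s(b), q(cons(b, s(b))))), q(cons(q(cons(b, b)), s(b)))))  →  q(cons(q(cons(s(b), b)), q(cons(q(cons(b, b)), s(b)))))   [R6 at 1.1.1.2]
3. q(cons(q(cons(s(b), b)), q(cons(q(cons(b, b)), s(b)))))  →  q(cons(s(s(b)), q(cons(q(cons(b, b)), s(b)))))   [R5 at 1.1]
4. q(cons(s(s(b)), q(cons(q(cons(b, b)), s(b)))))  →  q(cons(s(s(b)), q(cons(b, b))))   [R6 at 1.2]
5. q(cons(s(s(b)), q(cons(b, b))))  →  q(cons(s(s(b)), s(b)))   [R5 at 1.2]
6. q(cons(s(s(b)), s(b)))  →  s(s(b))   [R6 at ε]

s(s(b))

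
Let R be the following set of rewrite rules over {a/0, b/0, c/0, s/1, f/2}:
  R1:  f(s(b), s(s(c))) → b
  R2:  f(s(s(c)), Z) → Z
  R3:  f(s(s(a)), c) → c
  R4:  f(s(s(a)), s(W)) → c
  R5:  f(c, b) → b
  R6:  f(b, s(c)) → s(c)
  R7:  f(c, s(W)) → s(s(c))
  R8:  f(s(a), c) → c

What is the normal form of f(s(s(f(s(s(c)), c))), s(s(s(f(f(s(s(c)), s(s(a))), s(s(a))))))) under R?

s(s(s(c)))

1. f(s(s(f(s(s(c)), c))), s(s(s(f(f(s(s(c)), s(s(a))), s(s(a)))))))  →  f(s(s(c)), s(s(s(f(f(s(s(c)), s(s(a))), s(s(a)))))))   [R2 at 1.1.1]
2. f(s(s(c)), s(s(s(f(f(s(s(c)), s(s(a))), s(s(a)))))))  →  s(s(s(f(f(s(s(c)), s(s(a))), s(s(a))))))   [R2 at ε]
3. s(s(s(f(f(s(s(c)), s(s(a))), s(s(a))))))  →  s(s(s(f(s(s(a)), s(s(a))))))   [R2 at 1.1.1.1]
4. s(s(s(f(s(s(a)), s(s(a))))))  →  s(s(s(c)))   [R4 at 1.1.1]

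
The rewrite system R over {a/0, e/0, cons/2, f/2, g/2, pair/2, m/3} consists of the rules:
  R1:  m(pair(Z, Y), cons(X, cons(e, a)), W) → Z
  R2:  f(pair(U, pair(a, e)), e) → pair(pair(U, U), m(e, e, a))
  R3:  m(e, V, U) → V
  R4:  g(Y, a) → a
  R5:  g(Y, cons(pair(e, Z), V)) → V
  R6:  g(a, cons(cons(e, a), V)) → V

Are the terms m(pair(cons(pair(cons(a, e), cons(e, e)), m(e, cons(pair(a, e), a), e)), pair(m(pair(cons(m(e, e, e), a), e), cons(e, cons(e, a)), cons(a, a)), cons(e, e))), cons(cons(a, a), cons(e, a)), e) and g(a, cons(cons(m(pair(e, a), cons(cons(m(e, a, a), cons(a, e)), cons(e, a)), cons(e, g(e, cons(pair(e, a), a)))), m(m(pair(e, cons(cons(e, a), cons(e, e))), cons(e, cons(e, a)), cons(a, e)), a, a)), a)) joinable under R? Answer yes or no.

no — NF(t₁) = cons(pair(cons(a, e), cons(e, e)), cons(pair(a, e), a)), NF(t₂) = a

Reduce t₁ = m(pair(cons(pair(cons(a, e), cons(e, e)), m(e, cons(pair(a, e), a), e)), pair(m(pair(cons(m(e, e, e), a), e), cons(e, cons(e, a)), cons(a, a)), cons(e, e))), cons(cons(a, a), cons(e, a)), e):
1. m(pair(cons(pair(cons(a, e), cons(e, e)), m(e, cons(pair(a, e), a), e)), pair(m(pair(cons(m(e, e, e), a), e), cons(e, cons(e, a)), cons(a, a)), cons(e, e))), cons(cons(a, a), cons(e, a)), e)  →  cons(pair(cons(a, e), cons(e, e)), m(e, cons(pair(a, e), a), e))   [R1 at ε]
2. cons(pair(cons(a, e), cons(e, e)), m(e, cons(pair(a, e), a), e))  →  cons(pair(cons(a, e), cons(e, e)), cons(pair(a, e), a))   [R3 at 2]

Reduce t₂ = g(a, cons(cons(m(pair(e, a), cons(cons(m(e, a, a), cons(a, e)), cons(e, a)), cons(e, g(e, cons(pair(e, a), a)))), m(m(pair(e, cons(cons(e, a), cons(e, e))), cons(e, cons(e, a)), cons(a, e)), a, a)), a)):
1. g(a, cons(cons(m(pair(e, a), cons(cons(m(e, a, a), cons(a, e)), cons(e, a)), cons(e, g(e, cons(pair(e, a), a)))), m(m(pair(e, cons(cons(e, a), cons(e, e))), cons(e, cons(e, a)), cons(a, e)), a, a)), a))  →  g(a, cons(cons(e, m(m(pair(e, cons(cons(e, a), cons(e, e))), cons(e, cons(e, a)), cons(a, e)), a, a)), a))   [R1 at 2.1.1]
2. g(a, cons(cons(e, m(m(pair(e, cons(cons(e, a), cons(e, e))), cons(e, cons(e, a)), cons(a, e)), a, a)), a))  →  g(a, cons(cons(e, m(e, a, a)), a))   [R1 at 2.1.2.1]
3. g(a, cons(cons(e, m(e, a, a)), a))  →  g(a, cons(cons(e, a), a))   [R3 at 2.1.2]
4. g(a, cons(cons(e, a), a))  →  a   [R6 at ε]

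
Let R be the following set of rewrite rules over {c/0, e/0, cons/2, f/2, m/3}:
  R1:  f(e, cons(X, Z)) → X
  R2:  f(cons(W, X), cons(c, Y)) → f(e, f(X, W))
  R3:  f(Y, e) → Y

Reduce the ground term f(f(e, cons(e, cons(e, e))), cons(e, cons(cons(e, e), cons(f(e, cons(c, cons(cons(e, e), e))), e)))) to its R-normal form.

e

1. f(f(e, cons(e, cons(e, e))), cons(e, cons(cons(e, e), cons(f(e, cons(c, cons(cons(e, e), e))), e))))  →  f(e, cons(e, cons(cons(e, e), cons(f(e, cons(c, cons(cons(e, e), e))), e))))   [R1 at 1]
2. f(e, cons(e, cons(cons(e, e), cons(f(e, cons(c, cons(cons(e, e), e))), e))))  →  e   [R1 at ε]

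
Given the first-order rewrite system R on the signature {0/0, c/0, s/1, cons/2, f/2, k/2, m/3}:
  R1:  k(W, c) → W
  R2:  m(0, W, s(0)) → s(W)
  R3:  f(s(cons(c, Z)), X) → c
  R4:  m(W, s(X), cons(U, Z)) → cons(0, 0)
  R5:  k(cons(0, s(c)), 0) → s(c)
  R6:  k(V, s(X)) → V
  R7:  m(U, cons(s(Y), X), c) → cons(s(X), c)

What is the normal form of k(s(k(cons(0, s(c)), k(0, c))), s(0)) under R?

1. k(s(k(cons(0, s(c)), k(0, c))), s(0))  →  s(k(cons(0, s(c)), k(0, c)))   [R6 at ε]
2. s(k(cons(0, s(c)), k(0, c)))  →  s(k(cons(0, s(c)), 0))   [R1 at 1.2]
3. s(k(cons(0, s(c)), 0))  →  s(s(c))   [R5 at 1]

s(s(c))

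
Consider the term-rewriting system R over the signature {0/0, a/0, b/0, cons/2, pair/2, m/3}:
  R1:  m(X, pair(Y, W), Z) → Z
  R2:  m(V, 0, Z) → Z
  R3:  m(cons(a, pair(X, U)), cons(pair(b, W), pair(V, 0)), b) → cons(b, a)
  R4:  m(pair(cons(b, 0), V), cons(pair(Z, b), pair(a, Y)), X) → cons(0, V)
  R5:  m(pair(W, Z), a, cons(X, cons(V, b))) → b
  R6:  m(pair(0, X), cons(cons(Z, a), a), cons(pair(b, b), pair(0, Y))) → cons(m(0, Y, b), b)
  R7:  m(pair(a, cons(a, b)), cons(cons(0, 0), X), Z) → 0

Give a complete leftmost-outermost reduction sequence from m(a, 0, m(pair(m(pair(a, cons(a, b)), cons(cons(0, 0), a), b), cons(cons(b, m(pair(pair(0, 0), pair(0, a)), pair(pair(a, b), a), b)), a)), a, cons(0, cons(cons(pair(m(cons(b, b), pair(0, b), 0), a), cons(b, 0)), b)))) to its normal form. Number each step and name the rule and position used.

b

1. m(a, 0, m(pair(m(pair(a, cons(a, b)), cons(cons(0, 0), a), b), cons(cons(b, m(pair(pair(0, 0), pair(0, a)), pair(pair(a, b), a), b)), a)), a, cons(0, cons(cons(pair(m(cons(b, b), pair(0, b), 0), a), cons(b, 0)), b))))  →  m(pair(m(pair(a, cons(a, b)), cons(cons(0, 0), a), b), cons(cons(b, m(pair(pair(0, 0), pair(0, a)), pair(pair(a, b), a), b)), a)), a, cons(0, cons(cons(pair(m(cons(b, b), pair(0, b), 0), a), cons(b, 0)), b)))   [R2 at ε]
2. m(pair(m(pair(a, cons(a, b)), cons(cons(0, 0), a), b), cons(cons(b, m(pair(pair(0, 0), pair(0, a)), pair(pair(a, b), a), b)), a)), a, cons(0, cons(cons(pair(m(cons(b, b), pair(0, b), 0), a), cons(b, 0)), b)))  →  b   [R5 at ε]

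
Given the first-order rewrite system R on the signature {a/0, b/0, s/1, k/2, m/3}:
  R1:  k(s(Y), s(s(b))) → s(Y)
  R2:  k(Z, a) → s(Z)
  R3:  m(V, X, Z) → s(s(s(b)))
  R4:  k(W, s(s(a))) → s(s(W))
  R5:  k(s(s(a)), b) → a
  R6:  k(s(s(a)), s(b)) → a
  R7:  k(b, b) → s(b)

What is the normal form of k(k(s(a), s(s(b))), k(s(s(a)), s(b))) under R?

s(s(a))

1. k(k(s(a), s(s(b))), k(s(s(a)), s(b)))  →  k(s(a), k(s(s(a)), s(b)))   [R1 at 1]
2. k(s(a), k(s(s(a)), s(b)))  →  k(s(a), a)   [R6 at 2]
3. k(s(a), a)  →  s(s(a))   [R2 at ε]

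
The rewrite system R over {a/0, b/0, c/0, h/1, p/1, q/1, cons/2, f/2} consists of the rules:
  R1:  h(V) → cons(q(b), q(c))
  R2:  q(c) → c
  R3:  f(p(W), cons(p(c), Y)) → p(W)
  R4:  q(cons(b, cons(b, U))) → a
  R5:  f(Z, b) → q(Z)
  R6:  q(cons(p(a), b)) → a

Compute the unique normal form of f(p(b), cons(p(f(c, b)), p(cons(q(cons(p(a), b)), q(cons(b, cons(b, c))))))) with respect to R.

1. f(p(b), cons(p(f(c, b)), p(cons(q(cons(p(a), b)), q(cons(b, cons(b, c)))))))  →  f(p(b), cons(p(q(c)), p(cons(q(cons(p(a), b)), q(cons(b, cons(b, c)))))))   [R5 at 2.1.1]
2. f(p(b), cons(p(q(c)), p(cons(q(cons(p(a), b)), q(cons(b, cons(b, c)))))))  →  f(p(b), cons(p(c), p(cons(q(cons(p(a), b)), q(cons(b, cons(b, c)))))))   [R2 at 2.1.1]
3. f(p(b), cons(p(c), p(cons(q(cons(p(a), b)), q(cons(b, cons(b, c)))))))  →  p(b)   [R3 at ε]

p(b)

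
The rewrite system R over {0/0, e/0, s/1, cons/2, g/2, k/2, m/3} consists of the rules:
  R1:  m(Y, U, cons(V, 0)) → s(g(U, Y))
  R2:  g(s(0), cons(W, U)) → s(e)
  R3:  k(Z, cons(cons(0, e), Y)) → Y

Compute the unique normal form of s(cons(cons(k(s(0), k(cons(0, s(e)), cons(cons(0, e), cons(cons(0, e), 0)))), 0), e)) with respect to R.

1. s(cons(cons(k(s(0), k(cons(0, s(e)), cons(cons(0, e), cons(cons(0, e), 0)))), 0), e))  →  s(cons(cons(k(s(0), cons(cons(0, e), 0)), 0), e))   [R3 at 1.1.1.2]
2. s(cons(cons(k(s(0), cons(cons(0, e), 0)), 0), e))  →  s(cons(cons(0, 0), e))   [R3 at 1.1.1]

s(cons(cons(0, 0), e))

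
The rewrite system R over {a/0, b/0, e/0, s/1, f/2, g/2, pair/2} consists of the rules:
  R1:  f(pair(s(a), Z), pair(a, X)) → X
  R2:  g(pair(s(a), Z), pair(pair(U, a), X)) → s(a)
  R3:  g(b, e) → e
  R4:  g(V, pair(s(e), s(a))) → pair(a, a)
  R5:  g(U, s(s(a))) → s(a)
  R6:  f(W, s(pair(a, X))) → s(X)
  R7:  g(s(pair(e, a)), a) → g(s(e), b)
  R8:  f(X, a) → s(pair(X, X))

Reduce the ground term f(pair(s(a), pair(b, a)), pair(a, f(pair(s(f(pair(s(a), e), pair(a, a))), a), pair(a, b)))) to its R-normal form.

b

1. f(pair(s(a), pair(b, a)), pair(a, f(pair(s(f(pair(s(a), e), pair(a, a))), a), pair(a, b))))  →  f(pair(s(f(pair(s(a), e), pair(a, a))), a), pair(a, b))   [R1 at ε]
2. f(pair(s(f(pair(s(a), e), pair(a, a))), a), pair(a, b))  →  f(pair(s(a), a), pair(a, b))   [R1 at 1.1.1]
3. f(pair(s(a), a), pair(a, b))  →  b   [R1 at ε]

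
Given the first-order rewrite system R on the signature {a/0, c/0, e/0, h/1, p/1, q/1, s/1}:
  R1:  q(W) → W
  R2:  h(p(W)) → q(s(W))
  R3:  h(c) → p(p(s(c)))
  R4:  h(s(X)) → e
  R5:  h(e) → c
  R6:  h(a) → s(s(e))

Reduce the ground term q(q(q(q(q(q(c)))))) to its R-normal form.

1. q(q(q(q(q(q(c))))))  →  q(q(q(q(q(c)))))   [R1 at ε]
2. q(q(q(q(q(c)))))  →  q(q(q(q(c))))   [R1 at ε]
3. q(q(q(q(c))))  →  q(q(q(c)))   [R1 at ε]
4. q(q(q(c)))  →  q(q(c))   [R1 at ε]
5. q(q(c))  →  q(c)   [R1 at ε]
6. q(c)  →  c   [R1 at ε]

c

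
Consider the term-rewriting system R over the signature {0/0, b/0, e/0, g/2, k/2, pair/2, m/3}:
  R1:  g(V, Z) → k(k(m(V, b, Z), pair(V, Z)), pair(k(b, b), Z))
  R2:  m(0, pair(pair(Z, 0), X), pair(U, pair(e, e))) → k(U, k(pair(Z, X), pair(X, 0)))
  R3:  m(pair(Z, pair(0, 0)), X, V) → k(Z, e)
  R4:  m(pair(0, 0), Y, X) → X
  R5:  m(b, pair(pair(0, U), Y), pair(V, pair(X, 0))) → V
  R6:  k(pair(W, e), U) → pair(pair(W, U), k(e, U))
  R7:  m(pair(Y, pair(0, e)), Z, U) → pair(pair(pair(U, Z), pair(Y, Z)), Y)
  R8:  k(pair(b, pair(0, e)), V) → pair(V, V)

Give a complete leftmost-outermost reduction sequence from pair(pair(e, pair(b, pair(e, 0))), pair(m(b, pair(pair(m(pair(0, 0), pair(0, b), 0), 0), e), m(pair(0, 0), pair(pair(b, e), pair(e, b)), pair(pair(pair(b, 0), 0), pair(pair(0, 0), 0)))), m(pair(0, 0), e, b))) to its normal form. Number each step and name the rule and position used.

1. pair(pair(e, pair(b, pair(e, 0))), pair(m(b, pair(pair(m(pair(0, 0), pair(0, b), 0), 0), e), m(pair(0, 0), pair(pair(b, e), pair(e, b)), pair(pair(pair(b, 0), 0), pair(pair(0, 0), 0)))), m(pair(0, 0), e, b)))  →  pair(pair(e, pair(b, pair(e, 0))), pair(m(b, pair(pair(0, 0), e), m(pair(0, 0), pair(pair(b, e), pair(e, b)), pair(pair(pair(b, 0), 0), pair(pair(0, 0), 0)))), m(pair(0, 0), e, b)))   [R4 at 2.1.2.1.1]
2. pair(pair(e, pair(b, pair(e, 0))), pair(m(b, pair(pair(0, 0), e), m(pair(0, 0), pair(pair(b, e), pair(e, b)), pair(pair(pair(b, 0), 0), pair(pair(0, 0), 0)))), m(pair(0, 0), e, b)))  →  pair(pair(e, pair(b, pair(e, 0))), pair(m(b, pair(pair(0, 0), e), pair(pair(pair(b, 0), 0), pair(pair(0, 0), 0))), m(pair(0, 0), e, b)))   [R4 at 2.1.3]
3. pair(pair(e, pair(b, pair(e, 0))), pair(m(b, pair(pair(0, 0), e), pair(pair(pair(b, 0), 0), pair(pair(0, 0), 0))), m(pair(0, 0), e, b)))  →  pair(pair(e, pair(b, pair(e, 0))), pair(pair(pair(b, 0), 0), m(pair(0, 0), e, b)))   [R5 at 2.1]
4. pair(pair(e, pair(b, pair(e, 0))), pair(pair(pair(b, 0), 0), m(pair(0, 0), e, b)))  →  pair(pair(e, pair(b, pair(e, 0))), pair(pair(pair(b, 0), 0), b))   [R4 at 2.2]

pair(pair(e, pair(b, pair(e, 0))), pair(pair(pair(b, 0), 0), b))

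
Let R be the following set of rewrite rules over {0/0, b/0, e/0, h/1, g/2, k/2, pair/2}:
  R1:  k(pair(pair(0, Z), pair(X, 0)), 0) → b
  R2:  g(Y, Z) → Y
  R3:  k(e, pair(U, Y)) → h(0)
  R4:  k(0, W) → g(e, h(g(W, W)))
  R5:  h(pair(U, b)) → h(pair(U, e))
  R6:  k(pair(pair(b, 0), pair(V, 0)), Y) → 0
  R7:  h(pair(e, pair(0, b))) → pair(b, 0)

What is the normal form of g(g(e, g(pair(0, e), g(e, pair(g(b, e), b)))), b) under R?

1. g(g(e, g(pair(0, e), g(e, pair(g(b, e), b)))), b)  →  g(e, g(pair(0, e), g(e, pair(g(b, e), b))))   [R2 at ε]
2. g(e, g(pair(0, e), g(e, pair(g(b, e), b))))  →  e   [R2 at ε]

e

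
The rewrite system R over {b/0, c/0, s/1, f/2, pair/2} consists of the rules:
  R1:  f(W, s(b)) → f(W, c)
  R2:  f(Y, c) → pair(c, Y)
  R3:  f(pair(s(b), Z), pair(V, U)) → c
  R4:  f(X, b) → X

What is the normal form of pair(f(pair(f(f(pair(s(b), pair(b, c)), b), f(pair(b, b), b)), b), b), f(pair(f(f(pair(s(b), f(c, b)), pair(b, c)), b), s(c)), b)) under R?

pair(pair(c, b), pair(c, s(c)))

1. pair(f(pair(f(f(pair(s(b), pair(b, c)), b), f(pair(b, b), b)), b), b), f(pair(f(f(pair(s(b), f(c, b)), pair(b, c)), b), s(c)), b))  →  pair(pair(f(f(pair(s(b), pair(b, c)), b), f(pair(b, b), b)), b), f(pair(f(f(pair(s(b), f(c, b)), pair(b, c)), b), s(c)), b))   [R4 at 1]
2. pair(pair(f(f(pair(s(b), pair(b, c)), b), f(pair(b, b), b)), b), f(pair(f(f(pair(s(b), f(c, b)), pair(b, c)), b), s(c)), b))  →  pair(pair(f(pair(s(b), pair(b, c)), f(pair(b, b), b)), b), f(pair(f(f(pair(s(b), f(c, b)), pair(b, c)), b), s(c)), b))   [R4 at 1.1.1]
3. pair(pair(f(pair(s(b), pair(b, c)), f(pair(b, b), b)), b), f(pair(f(f(pair(s(b), f(c, b)), pair(b, c)), b), s(c)), b))  →  pair(pair(f(pair(s(b), pair(b, c)), pair(b, b)), b), f(pair(f(f(pair(s(b), f(c, b)), pair(b, c)), b), s(c)), b))   [R4 at 1.1.2]
4. pair(pair(f(pair(s(b), pair(b, c)), pair(b, b)), b), f(pair(f(f(pair(s(b), f(c, b)), pair(b, c)), b), s(c)), b))  →  pair(pair(c, b), f(pair(f(f(pair(s(b), f(c, b)), pair(b, c)), b), s(c)), b))   [R3 at 1.1]
5. pair(pair(c, b), f(pair(f(f(pair(s(b), f(c, b)), pair(b, c)), b), s(c)), b))  →  pair(pair(c, b), pair(f(f(pair(s(b), f(c, b)), pair(b, c)), b), s(c)))   [R4 at 2]
6. pair(pair(c, b), pair(f(f(pair(s(b), f(c, b)), pair(b, c)), b), s(c)))  →  pair(pair(c, b), pair(f(pair(s(b), f(c, b)), pair(b, c)), s(c)))   [R4 at 2.1]
7. pair(pair(c, b), pair(f(pair(s(b), f(c, b)), pair(b, c)), s(c)))  →  pair(pair(c, b), pair(c, s(c)))   [R3 at 2.1]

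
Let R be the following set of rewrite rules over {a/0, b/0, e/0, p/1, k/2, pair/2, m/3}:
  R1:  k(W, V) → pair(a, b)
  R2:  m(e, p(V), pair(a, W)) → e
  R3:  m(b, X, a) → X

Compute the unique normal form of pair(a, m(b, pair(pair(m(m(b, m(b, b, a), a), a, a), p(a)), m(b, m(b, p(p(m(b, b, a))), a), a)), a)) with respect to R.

1. pair(a, m(b, pair(pair(m(m(b, m(b, b, a), a), a, a), p(a)), m(b, m(b, p(p(m(b, b, a))), a), a)), a))  →  pair(a, pair(pair(m(m(b, m(b, b, a), a), a, a), p(a)), m(b, m(b, p(p(m(b, b, a))), a), a)))   [R3 at 2]
2. pair(a, pair(pair(m(m(b, m(b, b, a), a), a, a), p(a)), m(b, m(b, p(p(m(b, b, a))), a), a)))  →  pair(a, pair(pair(m(m(b, b, a), a, a), p(a)), m(b, m(b, p(p(m(b, b, a))), a), a)))   [R3 at 2.1.1.1]
3. pair(a, pair(pair(m(m(b, b, a), a, a), p(a)), m(b, m(b, p(p(m(b, b, a))), a), a)))  →  pair(a, pair(pair(m(b, a, a), p(a)), m(b, m(b, p(p(m(b, b, a))), a), a)))   [R3 at 2.1.1.1]
4. pair(a, pair(pair(m(b, a, a), p(a)), m(b, m(b, p(p(m(b, b, a))), a), a)))  →  pair(a, pair(pair(a, p(a)), m(b, m(b, p(p(m(b, b, a))), a), a)))   [R3 at 2.1.1]
5. pair(a, pair(pair(a, p(a)), m(b, m(b, p(p(m(b, b, a))), a), a)))  →  pair(a, pair(pair(a, p(a)), m(b, p(p(m(b, b, a))), a)))   [R3 at 2.2]
6. pair(a, pair(pair(a, p(a)), m(b, p(p(m(b, b, a))), a)))  →  pair(a, pair(pair(a, p(a)), p(p(m(b, b, a)))))   [R3 at 2.2]
7. pair(a, pair(pair(a, p(a)), p(p(m(b, b, a)))))  →  pair(a, pair(pair(a, p(a)), p(p(b))))   [R3 at 2.2.1.1]

pair(a, pair(pair(a, p(a)), p(p(b))))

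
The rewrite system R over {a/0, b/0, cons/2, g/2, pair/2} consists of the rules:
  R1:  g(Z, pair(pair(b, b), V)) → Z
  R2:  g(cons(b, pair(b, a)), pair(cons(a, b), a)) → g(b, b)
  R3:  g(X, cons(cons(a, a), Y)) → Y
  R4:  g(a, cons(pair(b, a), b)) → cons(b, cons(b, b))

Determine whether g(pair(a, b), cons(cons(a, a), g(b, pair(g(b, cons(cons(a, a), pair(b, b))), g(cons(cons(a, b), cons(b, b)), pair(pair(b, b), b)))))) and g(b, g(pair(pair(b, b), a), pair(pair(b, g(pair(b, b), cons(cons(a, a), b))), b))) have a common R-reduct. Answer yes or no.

yes — NF(t₁) = b, NF(t₂) = b

Reduce t₁ = g(pair(a, b), cons(cons(a, a), g(b, pair(g(b, cons(cons(a, a), pair(b, b))), g(cons(cons(a, b), cons(b, b)), pair(pair(b, b), b)))))):
1. g(pair(a, b), cons(cons(a, a), g(b, pair(g(b, cons(cons(a, a), pair(b, b))), g(cons(cons(a, b), cons(b, b)), pair(pair(b, b), b))))))  →  g(b, pair(g(b, cons(cons(a, a), pair(b, b))), g(cons(cons(a, b), cons(b, b)), pair(pair(b, b), b))))   [R3 at ε]
2. g(b, pair(g(b, cons(cons(a, a), pair(b, b))), g(cons(cons(a, b), cons(b, b)), pair(pair(b, b), b))))  →  g(b, pair(pair(b, b), g(cons(cons(a, b), cons(b, b)), pair(pair(b, b), b))))   [R3 at 2.1]
3. g(b, pair(pair(b, b), g(cons(cons(a, b), cons(b, b)), pair(pair(b, b), b))))  →  b   [R1 at ε]

Reduce t₂ = g(b, g(pair(pair(b, b), a), pair(pair(b, g(pair(b, b), cons(cons(a, a), b))), b))):
1. g(b, g(pair(pair(b, b), a), pair(pair(b, g(pair(b, b), cons(cons(a, a), b))), b)))  →  g(b, g(pair(pair(b, b), a), pair(pair(b, b), b)))   [R3 at 2.2.1.2]
2. g(b, g(pair(pair(b, b), a), pair(pair(b, b), b)))  →  g(b, pair(pair(b, b), a))   [R1 at 2]
3. g(b, pair(pair(b, b), a))  →  b   [R1 at ε]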